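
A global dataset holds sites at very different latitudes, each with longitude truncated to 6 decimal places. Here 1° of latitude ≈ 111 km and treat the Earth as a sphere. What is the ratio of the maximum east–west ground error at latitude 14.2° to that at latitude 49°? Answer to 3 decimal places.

1.478

Truncating at 6 decimal places can drop up to a full unit in the last place, so the longitude may be off by as much as 1e-06°.
At 14.2°: 1e-06° × 111000 × cos 14.2° = 1e-06 × 111000 × 0.9694 ≈ 0.10761 m.
Error at 49° = 1e-06° × 111000 × cos 49° ≈ 0.111 × 0.6561 = 0.072823 m.
The ratio reduces to cos 14.2° / cos 49° = 0.9694/0.6561 ≈ 1.4777.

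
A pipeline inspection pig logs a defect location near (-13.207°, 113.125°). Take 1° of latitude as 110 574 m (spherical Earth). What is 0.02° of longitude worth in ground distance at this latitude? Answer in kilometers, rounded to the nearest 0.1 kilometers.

2.2 kilometers

At 13.207° a degree of longitude is 110574 × cos 13.207° ≈ 107649 m, so 0.02° corresponds to 2152.99 m.
That is 2152.99 m = 2.153 km.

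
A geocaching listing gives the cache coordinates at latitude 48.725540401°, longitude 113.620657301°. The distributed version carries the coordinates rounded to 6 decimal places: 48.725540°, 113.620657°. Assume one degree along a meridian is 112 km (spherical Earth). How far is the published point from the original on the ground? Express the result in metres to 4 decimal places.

Δlat = 48.725540401 − 48.725540 = +0.000000401°; Δlon = 113.620657301 − 113.620657 = +0.000000301°.
N–S: 0.000000401° × 112000 m/° = 0.044912 m.
E–W at 48.7255°: 0.000000301° × 112000 × cos 48.7255° = 0.000000301 × 112000 × 0.6597 ≈ 0.0222387 m.
Hypotenuse of the two orthogonal shifts: √(0.044912² + 0.0222387²) = 0.0501163 m.

0.0501 metres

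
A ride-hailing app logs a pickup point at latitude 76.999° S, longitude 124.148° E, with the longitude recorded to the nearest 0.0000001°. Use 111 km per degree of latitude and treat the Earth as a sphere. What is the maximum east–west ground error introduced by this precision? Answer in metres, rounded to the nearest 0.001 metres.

0.001 metres

Rounding to 7 decimal places leaves the longitude within ±5e-08° of the true value.
At latitude 76.999° a degree of longitude spans 111000 m × cos 76.999° = 111000 × 0.2250 ≈ 24971.5 m.
Maximum E–W displacement: 5e-08 × 24971.5 = 0.00124857 m.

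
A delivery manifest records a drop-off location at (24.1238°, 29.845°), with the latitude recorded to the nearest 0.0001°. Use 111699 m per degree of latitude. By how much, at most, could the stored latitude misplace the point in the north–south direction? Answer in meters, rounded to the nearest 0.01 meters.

Rounding to 4 decimal places leaves the latitude within ±5e-05° of the true value.
So the N–S error is at most 5e-05 × 111699 = 5.58495 m.

5.58 meters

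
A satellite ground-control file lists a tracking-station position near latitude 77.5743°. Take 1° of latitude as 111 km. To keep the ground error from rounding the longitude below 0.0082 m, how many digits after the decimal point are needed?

At 77.5743° one degree of longitude covers 111000 × cos 77.5743° ≈ 111000 × 0.2152 ≈ 23884.2 m.
With N decimal places the half-ulp bound is 0.5·10⁻ᴺ°, or 0.5·10⁻ᴺ × 23884.2 m on the ground.
Setting 11942.1 × 10⁻ᴺ ≤ 0.0082 gives 10ᴺ ≥ 1.456e+06, i.e. N ≥ 6.16.
So 7 decimal places suffice (0.00119 m); 6 would allow up to 0.0119 m.

7 decimal places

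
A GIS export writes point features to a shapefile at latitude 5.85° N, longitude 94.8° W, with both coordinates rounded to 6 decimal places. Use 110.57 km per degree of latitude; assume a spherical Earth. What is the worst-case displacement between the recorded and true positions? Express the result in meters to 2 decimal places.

0.08 meters

Rounding to 6 decimal places leaves each coordinate within ±5e-07° of the true value.
N–S: 5e-07° × 110570 m/° = 0.055285 m.
Longitude error → 5e-07 × 110570 × cos 5.85° = 5e-07 × 110570 × 0.9948 ≈ 0.0549971 m.
Combining orthogonally: (0.055285² + 0.0549971²)^½ ≈ 0.0779815 m.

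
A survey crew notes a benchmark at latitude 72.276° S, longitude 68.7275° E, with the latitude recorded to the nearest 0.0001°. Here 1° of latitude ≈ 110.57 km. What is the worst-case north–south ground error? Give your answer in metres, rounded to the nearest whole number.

6 metres

Rounding to 4 decimal places leaves the latitude within ±5e-05° of the true value.
So the N–S error is at most 5e-05 × 110570 = 5.5285 m.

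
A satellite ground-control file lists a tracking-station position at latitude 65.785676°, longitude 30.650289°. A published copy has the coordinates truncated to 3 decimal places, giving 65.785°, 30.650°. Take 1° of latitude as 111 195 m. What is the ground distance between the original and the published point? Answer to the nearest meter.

Δlat = 65.785676 − 65.785 = +0.000676°; Δlon = 30.650289 − 30.650 = +0.000289°.
North–south shift: 0.000676 × 111195 = 75.1678 m.
East–west at this latitude: 0.000289° × 111195 × cos 65.785° ≈ 0.000289 × 45607.9 = 13.1807 m.
Hypotenuse of the two orthogonal shifts: √(75.1678² + 13.1807²) = 76.3147 m.

76 meters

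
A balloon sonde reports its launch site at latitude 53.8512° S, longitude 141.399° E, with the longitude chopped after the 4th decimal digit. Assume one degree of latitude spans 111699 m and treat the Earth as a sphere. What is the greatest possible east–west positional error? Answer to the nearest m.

Truncating at 4 decimal places can drop up to a full unit in the last place, so the longitude may be off by as much as 0.0001°.
One degree of longitude at 53.8512° is 111699 × cos 53.8512° ≈ 111699 × 0.5899 = 65889.5 m.
Maximum E–W displacement: 0.0001 × 65889.5 = 6.58895 m.

7 m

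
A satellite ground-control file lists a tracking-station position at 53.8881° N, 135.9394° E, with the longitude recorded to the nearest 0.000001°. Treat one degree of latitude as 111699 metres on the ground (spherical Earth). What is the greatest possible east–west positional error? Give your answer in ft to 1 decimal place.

0.1 ft

Rounding to 6 decimal places leaves the longitude within ±5e-07° of the true value.
At latitude 53.8881° a degree of longitude spans 111699 m × cos 53.8881° = 111699 × 0.5894 ≈ 65831.4 m.
East–west error: 5e-07° × 65831.4 m/° ≈ 0.0329157 m.
In feet: 0.0329157 m ÷ 0.3048 ≈ 0.10799 ft.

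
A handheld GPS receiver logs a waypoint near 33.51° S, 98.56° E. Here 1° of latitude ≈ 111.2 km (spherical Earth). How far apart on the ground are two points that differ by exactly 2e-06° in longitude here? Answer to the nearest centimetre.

19 centimetres

2e-06° of longitude at 33.51° is 2e-06 × 111200 × cos 33.51° ≈ 2e-06 × 92717.4 = 0.185435 m.
That is 0.185435 m = 18.543 cm.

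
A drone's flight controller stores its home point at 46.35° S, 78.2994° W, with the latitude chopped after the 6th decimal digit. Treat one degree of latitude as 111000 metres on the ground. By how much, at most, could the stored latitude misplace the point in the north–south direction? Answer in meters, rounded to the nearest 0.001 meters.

0.111 meters

Truncating at 6 decimal places can drop up to a full unit in the last place, so the latitude may be off by as much as 1e-06°.
Along the meridian that is 1e-06° × 111000 m/° = 0.111 m.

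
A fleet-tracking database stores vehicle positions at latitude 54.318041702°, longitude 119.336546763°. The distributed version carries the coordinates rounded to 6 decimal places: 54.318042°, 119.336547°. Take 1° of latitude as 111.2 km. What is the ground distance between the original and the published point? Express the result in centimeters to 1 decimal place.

3.7 centimeters

The latitude changed by -0.000000298° and the longitude by -0.000000237°.
N–S: -0.000000298° × 111200 m/° = -0.0331376 m.
E–W at 54.318°: -0.000000237° × 111200 × cos 54.318° = -0.000000237 × 111200 × 0.5833 ≈ -0.0153721 m.
Hypotenuse of the two orthogonal shifts: √(0.0331376² + 0.0153721²) = 0.0365295 m.
That is 0.0365295 m = 3.6529 cm.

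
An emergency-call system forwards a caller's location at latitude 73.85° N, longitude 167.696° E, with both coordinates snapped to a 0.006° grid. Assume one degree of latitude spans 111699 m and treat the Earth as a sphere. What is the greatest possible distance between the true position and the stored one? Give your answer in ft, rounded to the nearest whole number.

With a 0.006° grid the true value lies within half a step, ±0.006°/2 = ±0.003°, of the stored one.
North–south component: 0.003° × 111699 = 335.097 m.
E–W at 73.85°: 0.003° × 111699 × cos 73.85° = 0.003 × 111699 × 0.2782 ≈ 93.2082 m.
Combining orthogonally: (335.097² + 93.2082²)^½ ≈ 347.819 m.
Converting: 347.819 m × 3.2808 ft/m ≈ 1141.1 ft.

1141 ft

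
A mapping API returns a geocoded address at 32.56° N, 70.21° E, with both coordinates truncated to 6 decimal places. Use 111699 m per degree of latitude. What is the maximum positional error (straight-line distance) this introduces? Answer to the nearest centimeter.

Truncating at 6 decimal places can drop up to a full unit in the last place, so each coordinate may be off by as much as 1e-06°.
Latitude error → 1e-06 × 111699 = 0.111699 m along the meridian.
East–west component at 32.56°: 1e-06° × 111699 × cos 32.56° ≈ 1e-06 × 94143.1 ≈ 0.0941431 m.
Combining orthogonally: (0.111699² + 0.0941431²)^½ ≈ 0.146081 m.
That is 0.146081 m = 14.608 cm.

15 centimeters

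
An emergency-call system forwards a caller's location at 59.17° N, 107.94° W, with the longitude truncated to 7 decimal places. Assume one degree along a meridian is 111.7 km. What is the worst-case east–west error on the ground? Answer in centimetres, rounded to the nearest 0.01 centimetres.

0.57 centimetres

Truncating at 7 decimal places can drop up to a full unit in the last place, so the longitude may be off by as much as 1e-07°.
Parallels shrink by cos φ, so at 59.17° a degree of longitude is 111700 × 0.5125 ≈ 57245.4 m.
East–west error: 1e-07° × 57245.4 m/° ≈ 0.00572454 m.
That is 0.00572454 m = 0.57245 cm.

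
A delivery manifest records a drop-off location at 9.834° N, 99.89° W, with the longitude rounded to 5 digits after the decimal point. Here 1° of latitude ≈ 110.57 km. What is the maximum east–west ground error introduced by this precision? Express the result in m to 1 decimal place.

Rounding to 5 decimal places leaves the longitude within ±5e-06° of the true value.
At latitude 9.834° a degree of longitude spans 110570 m × cos 9.834° = 110570 × 0.9853 ≈ 108945 m.
East–west error: 5e-06° × 108945 m/° ≈ 0.544727 m.

0.5 m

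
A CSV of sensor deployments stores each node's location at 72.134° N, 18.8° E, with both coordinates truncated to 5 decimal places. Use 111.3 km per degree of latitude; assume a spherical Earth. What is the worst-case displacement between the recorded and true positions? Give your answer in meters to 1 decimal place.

Truncating at 5 decimal places can drop up to a full unit in the last place, so each coordinate may be off by as much as 1e-05°.
Latitude error → 1e-05 × 111300 = 1.113 m along the meridian.
E–W at 72.134°: 1e-05° × 111300 × cos 72.134° = 1e-05 × 111300 × 0.3068 ≈ 0.341459 m.
The two errors are perpendicular, so the maximum displacement is √(1.113² + 0.341459²) ≈ 1.1642 m.

1.2 meters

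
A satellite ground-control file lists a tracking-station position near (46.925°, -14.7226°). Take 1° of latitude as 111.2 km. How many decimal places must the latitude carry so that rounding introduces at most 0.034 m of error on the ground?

One degree of latitude covers 111200 m.
With N decimal places the half-ulp bound is 0.5·10⁻ᴺ°, or 0.5·10⁻ᴺ × 111200 m on the ground.
Setting 55600 × 10⁻ᴺ ≤ 0.034 gives 10ᴺ ≥ 1.635e+06, i.e. N ≥ 6.21.
At 6 places the error can reach 0.0556 m, but 7 places keeps it to 0.00556 m.

7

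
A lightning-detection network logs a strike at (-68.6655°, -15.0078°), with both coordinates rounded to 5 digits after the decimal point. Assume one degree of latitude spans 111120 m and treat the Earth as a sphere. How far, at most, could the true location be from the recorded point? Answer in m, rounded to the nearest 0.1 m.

0.6 m

Rounding to 5 decimal places leaves each coordinate within ±5e-06° of the true value.
Latitude error → 5e-06 × 111120 = 0.5556 m along the meridian.
Longitude error → 5e-06 × 111120 × cos 68.6655° = 5e-06 × 111120 × 0.3638 ≈ 0.202134 m.
The two errors are perpendicular, so the maximum displacement is √(0.5556² + 0.202134²) ≈ 0.591227 m.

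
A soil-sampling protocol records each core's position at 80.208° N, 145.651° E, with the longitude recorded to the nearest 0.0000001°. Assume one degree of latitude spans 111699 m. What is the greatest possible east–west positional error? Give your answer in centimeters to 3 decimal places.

0.095 centimeters

Rounding to 7 decimal places leaves the longitude within ±5e-08° of the true value.
At latitude 80.208° a degree of longitude spans 111699 m × cos 80.208° = 111699 × 0.1701 ≈ 18996.9 m.
Maximum E–W displacement: 5e-08 × 18996.9 = 0.000949843 m.
That is 0.000949843 m = 0.094984 cm.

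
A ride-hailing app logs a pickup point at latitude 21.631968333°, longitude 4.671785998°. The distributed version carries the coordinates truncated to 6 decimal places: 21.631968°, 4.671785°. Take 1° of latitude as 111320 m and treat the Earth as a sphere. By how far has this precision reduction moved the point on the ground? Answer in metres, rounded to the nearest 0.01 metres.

0.11 metres

Δlat = 21.631968333 − 21.631968 = +0.000000333°; Δlon = 4.671785998 − 4.671785 = +0.000000998°.
North–south shift: 0.000000333 × 111320 = 0.0370696 m.
East–west at this latitude: 0.000000998° × 111320 × cos 21.632° ≈ 0.000000998 × 103480 = 0.103273 m.
Hypotenuse of the two orthogonal shifts: √(0.0370696² + 0.103273²) = 0.109724 m.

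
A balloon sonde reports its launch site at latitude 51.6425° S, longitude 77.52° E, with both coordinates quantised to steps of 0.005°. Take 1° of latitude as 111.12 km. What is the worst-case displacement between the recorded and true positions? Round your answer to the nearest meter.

327 meters

With a 0.005° grid the true value lies within half a step, ±0.005°/2 = ±0.0025°, of the stored one.
N–S: 0.0025° × 111120 m/° = 277.8 m.
Longitude error → 0.0025 × 111120 × cos 51.6425° = 0.0025 × 111120 × 0.6206 ≈ 172.393 m.
Combining orthogonally: (277.8² + 172.393²)^½ ≈ 326.944 m.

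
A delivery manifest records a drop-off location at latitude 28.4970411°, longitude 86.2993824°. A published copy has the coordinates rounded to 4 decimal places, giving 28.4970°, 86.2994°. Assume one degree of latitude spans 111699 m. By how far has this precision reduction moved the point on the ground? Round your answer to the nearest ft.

Δlat = 28.4970411 − 28.4970 = +0.0000411°; Δlon = 86.2993824 − 86.2994 = -0.0000176°.
N–S: 0.0000411° × 111699 m/° = 4.59083 m.
E–W at 28.497°: -0.0000176° × 111699 × cos 28.497° = -0.0000176 × 111699 × 0.8788 ≈ -1.72772 m.
Distance: √(4.59083² + 1.72772²) ≈ 4.90517 m.
In feet: 4.90517 m ÷ 0.3048 ≈ 16.093 ft.

16 ft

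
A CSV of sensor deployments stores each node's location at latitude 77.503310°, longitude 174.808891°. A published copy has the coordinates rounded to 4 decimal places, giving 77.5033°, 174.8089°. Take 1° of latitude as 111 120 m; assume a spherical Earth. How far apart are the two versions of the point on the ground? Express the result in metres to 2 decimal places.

The latitude changed by +0.000010° and the longitude by -0.000009°.
N–S: 0.000010° × 111120 m/° = 1.1112 m.
E–W at 77.5033°: -0.000009° × 111120 × cos 77.5033° = -0.000009 × 111120 × 0.2164 ≈ -0.216401 m.
Hypotenuse of the two orthogonal shifts: √(1.1112² + 0.216401²) = 1.13208 m.

1.13 metres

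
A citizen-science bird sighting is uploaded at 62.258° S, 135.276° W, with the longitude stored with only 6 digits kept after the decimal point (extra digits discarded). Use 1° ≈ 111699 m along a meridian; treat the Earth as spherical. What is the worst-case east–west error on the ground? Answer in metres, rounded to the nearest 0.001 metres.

Truncating at 6 decimal places can drop up to a full unit in the last place, so the longitude may be off by as much as 1e-06°.
Parallels shrink by cos φ, so at 62.258° a degree of longitude is 111699 × 0.4655 ≈ 51994.9 m.
East–west error: 1e-06° × 51994.9 m/° ≈ 0.0519949 m.

0.052 metres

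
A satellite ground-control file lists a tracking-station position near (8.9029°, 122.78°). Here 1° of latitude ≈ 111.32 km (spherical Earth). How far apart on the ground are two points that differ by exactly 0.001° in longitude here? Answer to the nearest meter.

110 meters

0.001° of longitude at 8.9029° is 0.001 × 111320 × cos 8.9029° ≈ 0.001 × 109979 = 109.979 m.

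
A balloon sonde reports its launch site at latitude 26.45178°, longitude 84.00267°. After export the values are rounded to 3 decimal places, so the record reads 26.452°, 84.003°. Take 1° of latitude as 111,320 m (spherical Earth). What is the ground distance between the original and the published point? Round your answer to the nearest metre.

Δlat = 26.45178 − 26.452 = -0.00022°; Δlon = 84.00267 − 84.003 = -0.00033°.
N–S: -0.00022° × 111320 m/° = -24.4904 m.
E–W at 26.452°: -0.00033° × 111320 × cos 26.452° = -0.00033 × 111320 × 0.8953 ≈ -32.8897 m.
Hypotenuse of the two orthogonal shifts: √(24.4904² + 32.8897²) = 41.0062 m.

41 metres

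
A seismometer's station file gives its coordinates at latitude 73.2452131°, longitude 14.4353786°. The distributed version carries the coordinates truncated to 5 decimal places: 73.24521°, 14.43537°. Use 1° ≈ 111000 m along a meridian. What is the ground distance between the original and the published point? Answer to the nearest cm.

Δlat = 73.2452131 − 73.24521 = +0.0000031°; Δlon = 14.4353786 − 14.43537 = +0.0000086°.
N–S: 0.0000031° × 111000 m/° = 0.3441 m.
E–W at 73.2452°: 0.0000086° × 111000 × cos 73.2452° = 0.0000086 × 111000 × 0.2883 ≈ 0.275189 m.
Combined displacement = (0.3441² + 0.275189²)^½ ≈ 0.440606 m.
That is 0.440606 m = 44.061 cm.

44 cm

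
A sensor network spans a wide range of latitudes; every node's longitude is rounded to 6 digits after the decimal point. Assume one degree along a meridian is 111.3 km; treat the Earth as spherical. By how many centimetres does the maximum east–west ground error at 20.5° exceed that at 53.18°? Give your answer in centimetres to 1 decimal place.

1.9 centimetres

Rounding to 6 decimal places leaves the longitude within ±5e-07° of the true value.
At 20.5°: 5e-07° × 111300 × cos 20.5° = 5e-07 × 111300 × 0.9367 ≈ 0.052126 m.
Error at 53.18° = 5e-07° × 111300 × cos 53.18° ≈ 0.05565 × 0.5993 = 0.033351 m.
Difference: 0.052126 − 0.033351 = 0.018775 m.
That is 0.0187746 m = 1.8775 cm.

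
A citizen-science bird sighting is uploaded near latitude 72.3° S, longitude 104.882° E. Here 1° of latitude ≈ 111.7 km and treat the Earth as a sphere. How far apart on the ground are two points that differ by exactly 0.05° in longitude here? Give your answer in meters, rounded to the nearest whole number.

1698 meters

One degree of longitude here spans 111700 × cos 72.3° = 111700 × 0.3040 ≈ 33960.5 m; 0.05° of that is 1698.02 m.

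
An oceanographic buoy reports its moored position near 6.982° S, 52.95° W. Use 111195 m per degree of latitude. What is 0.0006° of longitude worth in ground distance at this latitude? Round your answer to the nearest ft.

217 ft

0.0006° of longitude at 6.982° is 0.0006 × 111195 × cos 6.982° ≈ 0.0006 × 110370 = 66.2223 m.
In feet: 66.2223 m ÷ 0.3048 ≈ 217.26 ft.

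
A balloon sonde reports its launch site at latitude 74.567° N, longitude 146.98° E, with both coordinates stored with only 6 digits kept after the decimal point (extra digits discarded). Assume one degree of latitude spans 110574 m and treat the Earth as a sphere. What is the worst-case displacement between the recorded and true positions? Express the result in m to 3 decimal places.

Truncating at 6 decimal places can drop up to a full unit in the last place, so each coordinate may be off by as much as 1e-06°.
Latitude error → 1e-06 × 110574 = 0.110574 m along the meridian.
East–west component at 74.567°: 1e-06° × 110574 × cos 74.567° ≈ 1e-06 × 29425 ≈ 0.029425 m.
Worst case both components are at the extreme and orthogonal: √(0.110574² + 0.029425²) ≈ 0.114422 m.

0.114 m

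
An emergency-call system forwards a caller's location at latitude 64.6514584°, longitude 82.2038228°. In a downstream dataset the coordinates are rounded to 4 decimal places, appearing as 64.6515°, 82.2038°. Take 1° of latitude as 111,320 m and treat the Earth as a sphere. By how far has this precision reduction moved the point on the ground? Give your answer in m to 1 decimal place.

Δlat = 64.6514584 − 64.6515 = -0.0000416°; Δlon = 82.2038228 − 82.2038 = +0.0000228°.
N–S: -0.0000416° × 111320 m/° = -4.63091 m.
East–west at this latitude: 0.0000228° × 111320 × cos 64.6515° ≈ 0.0000228 × 47658.7 = 1.08662 m.
Combined displacement = (4.63091² + 1.08662²)^½ ≈ 4.75669 m.

4.8 m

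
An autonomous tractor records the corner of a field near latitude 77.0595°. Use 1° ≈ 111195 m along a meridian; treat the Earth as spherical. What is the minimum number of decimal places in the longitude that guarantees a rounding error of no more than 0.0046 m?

7 decimal places

At 77.0595° one degree of longitude covers 111195 × cos 77.0595° ≈ 111195 × 0.2239 ≈ 24900.9 m.
N decimal places → at most half a unit in the last place, 0.5 × 10⁻ᴺ° = 24900.9/2 × 10⁻ᴺ m.
Need 0.5 × 24900.9 × 10⁻ᴺ ≤ 0.0046 → 10⁻ᴺ ≤ 3.695e-07, so N ≥ 6.43.
At 6 places the error can reach 0.0125 m, but 7 places keeps it to 0.00125 m.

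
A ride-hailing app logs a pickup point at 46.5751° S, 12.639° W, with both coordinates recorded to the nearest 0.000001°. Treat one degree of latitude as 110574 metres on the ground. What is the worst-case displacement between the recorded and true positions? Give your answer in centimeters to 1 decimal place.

6.7 centimeters

Rounding to 6 decimal places leaves each coordinate within ±5e-07° of the true value.
Latitude error → 5e-07 × 110574 = 0.055287 m along the meridian.
Longitude error → 5e-07 × 110574 × cos 46.5751° = 5e-07 × 110574 × 0.6874 ≈ 0.0380045 m.
The two errors are perpendicular, so the maximum displacement is √(0.055287² + 0.0380045²) ≈ 0.0670894 m.
That is 0.0670894 m = 6.7089 cm.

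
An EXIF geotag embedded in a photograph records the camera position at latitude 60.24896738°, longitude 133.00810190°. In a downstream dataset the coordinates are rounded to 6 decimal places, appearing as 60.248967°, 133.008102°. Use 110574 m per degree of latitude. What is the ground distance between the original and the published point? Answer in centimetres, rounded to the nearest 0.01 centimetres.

4.24 centimetres

The latitude changed by +0.00000038° and the longitude by -0.00000010°.
N–S: 0.00000038° × 110574 m/° = 0.0420181 m.
East–west at this latitude: -0.00000010° × 110574 × cos 60.249° ≈ -0.00000010 × 54870.4 = -0.00548704 m.
Distance: √(0.0420181² + 0.00548704²) ≈ 0.0423749 m.
That is 0.0423749 m = 4.2375 cm.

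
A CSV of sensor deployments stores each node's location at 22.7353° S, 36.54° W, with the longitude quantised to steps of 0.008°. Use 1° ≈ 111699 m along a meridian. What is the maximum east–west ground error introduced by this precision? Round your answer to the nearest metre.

With a 0.008° grid the true value lies within half a step, ±0.008°/2 = ±0.004°, of the stored one.
Parallels shrink by cos φ, so at 22.7353° a degree of longitude is 111699 × 0.9223 ≈ 103020 m.
Maximum E–W displacement: 0.004 × 103020 = 412.08 m.

412 metres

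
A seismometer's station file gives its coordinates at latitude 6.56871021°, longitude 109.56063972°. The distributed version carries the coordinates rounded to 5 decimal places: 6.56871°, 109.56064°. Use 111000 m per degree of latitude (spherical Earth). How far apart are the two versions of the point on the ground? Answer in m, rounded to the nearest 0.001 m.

0.039 m

The latitude changed by +0.00000021° and the longitude by -0.00000028°.
N–S: 0.00000021° × 111000 m/° = 0.02331 m.
E–W at 6.56871°: -0.00000028° × 111000 × cos 6.56871° = -0.00000028 × 111000 × 0.9934 ≈ -0.030876 m.
Combined displacement = (0.02331² + 0.030876²)^½ ≈ 0.038687 m.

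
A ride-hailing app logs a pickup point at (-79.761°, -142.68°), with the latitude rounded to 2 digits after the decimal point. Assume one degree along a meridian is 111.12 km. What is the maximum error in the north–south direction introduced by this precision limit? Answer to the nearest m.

556 m

Rounding to 2 decimal places leaves the latitude within ±0.005° of the true value.
North–south distance: 0.005° × 111120 m/° = 555.6 m.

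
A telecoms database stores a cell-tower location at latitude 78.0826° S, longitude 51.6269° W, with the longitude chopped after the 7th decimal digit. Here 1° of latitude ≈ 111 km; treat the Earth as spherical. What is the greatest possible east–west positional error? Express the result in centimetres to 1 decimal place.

Truncating at 7 decimal places can drop up to a full unit in the last place, so the longitude may be off by as much as 1e-07°.
At latitude 78.0826° a degree of longitude spans 111000 m × cos 78.0826° = 111000 × 0.2065 ≈ 22921.6 m.
East–west error: 1e-07° × 22921.6 m/° ≈ 0.00229216 m.
That is 0.00229216 m = 0.22922 cm.

0.2 centimetres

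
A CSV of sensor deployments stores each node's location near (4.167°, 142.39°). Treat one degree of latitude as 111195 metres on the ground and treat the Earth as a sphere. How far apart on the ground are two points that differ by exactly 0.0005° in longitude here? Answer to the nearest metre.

One degree of longitude here spans 111195 × cos 4.167° = 111195 × 0.9974 ≈ 110901 m; 0.0005° of that is 55.4505 m.

55 metres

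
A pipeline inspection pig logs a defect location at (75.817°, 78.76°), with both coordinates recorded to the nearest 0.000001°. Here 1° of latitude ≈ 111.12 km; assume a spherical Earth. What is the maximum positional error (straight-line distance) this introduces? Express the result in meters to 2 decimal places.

0.06 meters

Rounding to 6 decimal places leaves each coordinate within ±5e-07° of the true value.
Latitude error → 5e-07 × 111120 = 0.05556 m along the meridian.
E–W at 75.817°: 5e-07° × 111120 × cos 75.817° = 5e-07 × 111120 × 0.2450 ≈ 0.0136133 m.
The two errors are perpendicular, so the maximum displacement is √(0.05556² + 0.0136133²) ≈ 0.0572035 m.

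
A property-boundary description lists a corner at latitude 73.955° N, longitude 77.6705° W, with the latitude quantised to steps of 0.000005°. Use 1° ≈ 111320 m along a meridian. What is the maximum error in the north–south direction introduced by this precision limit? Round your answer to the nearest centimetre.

28 centimetres

With a 0.000005° grid the true value lies within half a step, ±0.000005°/2 = ±2.5e-06°, of the stored one.
North–south distance: 2.5e-06° × 111320 m/° = 0.2783 m.
That is 0.2783 m = 27.83 cm.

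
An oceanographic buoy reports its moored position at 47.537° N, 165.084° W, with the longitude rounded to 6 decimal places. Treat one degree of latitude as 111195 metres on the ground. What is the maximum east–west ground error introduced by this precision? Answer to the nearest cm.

Rounding to 6 decimal places leaves the longitude within ±5e-07° of the true value.
One degree of longitude at 47.537° is 111195 × cos 47.537° ≈ 111195 × 0.6751 = 75069.3 m.
East–west error: 5e-07° × 75069.3 m/° ≈ 0.0375346 m.
That is 0.0375346 m = 3.7535 cm.

4 cm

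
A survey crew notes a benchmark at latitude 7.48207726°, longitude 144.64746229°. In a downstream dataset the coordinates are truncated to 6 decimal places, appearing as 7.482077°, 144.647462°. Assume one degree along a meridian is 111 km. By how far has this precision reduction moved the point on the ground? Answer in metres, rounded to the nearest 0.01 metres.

Δlat = 7.48207726 − 7.482077 = +0.00000026°; Δlon = 144.64746229 − 144.647462 = +0.00000029°.
North–south shift: 0.00000026 × 111000 = 0.02886 m.
East–west at this latitude: 0.00000029° × 111000 × cos 7.48208° ≈ 0.00000029 × 110055 = 0.0319159 m.
Hypotenuse of the two orthogonal shifts: √(0.02886² + 0.0319159²) = 0.0430294 m.

0.04 metres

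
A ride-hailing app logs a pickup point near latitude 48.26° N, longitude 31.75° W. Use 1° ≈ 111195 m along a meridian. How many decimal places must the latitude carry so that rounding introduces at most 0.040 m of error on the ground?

One degree of latitude covers 111195 m.
N decimal places → at most half a unit in the last place, 0.5 × 10⁻ᴺ° = 111195/2 × 10⁻ᴺ m.
Setting 55597.5 × 10⁻ᴺ ≤ 0.040 gives 10ᴺ ≥ 1.39e+06, i.e. N ≥ 6.14.
So 7 decimal places suffice (0.00556 m); 6 would allow up to 0.0556 m.

7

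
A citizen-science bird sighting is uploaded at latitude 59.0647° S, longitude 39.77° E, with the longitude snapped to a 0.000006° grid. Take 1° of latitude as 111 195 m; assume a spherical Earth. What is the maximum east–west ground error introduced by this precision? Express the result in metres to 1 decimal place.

With a 0.000006° grid the true value lies within half a step, ±0.000006°/2 = ±3e-06°, of the stored one.
One degree of longitude at 59.0647° is 111195 × cos 59.0647° ≈ 111195 × 0.5141 = 57162 m.
So at most 3e-06° × 57162 ≈ 0.171486 m east–west.

0.2 metres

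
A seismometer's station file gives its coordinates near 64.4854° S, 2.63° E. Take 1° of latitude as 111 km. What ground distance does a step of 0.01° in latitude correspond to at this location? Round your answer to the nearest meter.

1110 meters

Along a meridian 0.01° is 0.01 × 111000 = 1110 m.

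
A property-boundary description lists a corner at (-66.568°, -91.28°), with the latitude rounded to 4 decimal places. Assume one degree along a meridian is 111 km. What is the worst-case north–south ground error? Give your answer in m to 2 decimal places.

Rounding to 4 decimal places leaves the latitude within ±5e-05° of the true value.
So the N–S error is at most 5e-05 × 111000 = 5.55 m.

5.55 m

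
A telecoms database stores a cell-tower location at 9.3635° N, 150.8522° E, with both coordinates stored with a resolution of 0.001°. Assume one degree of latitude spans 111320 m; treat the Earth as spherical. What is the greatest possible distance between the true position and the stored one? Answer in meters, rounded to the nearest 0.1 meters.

With a 0.001° grid the true value lies within half a step, ±0.001°/2 = ±0.0005°, of the stored one.
Latitude error → 0.0005 × 111320 = 55.66 m along the meridian.
Longitude error → 0.0005 × 111320 × cos 9.3635° = 0.0005 × 111320 × 0.9867 ≈ 54.9184 m.
The two errors are perpendicular, so the maximum displacement is √(55.66² + 54.9184²) ≈ 78.1925 m.

78.2 meters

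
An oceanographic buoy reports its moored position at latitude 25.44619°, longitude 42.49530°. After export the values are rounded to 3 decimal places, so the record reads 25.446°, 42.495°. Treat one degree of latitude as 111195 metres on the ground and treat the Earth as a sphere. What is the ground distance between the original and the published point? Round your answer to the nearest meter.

37 meters

The latitude changed by +0.00019° and the longitude by +0.00030°.
N–S: 0.00019° × 111195 m/° = 21.127 m.
East–west at this latitude: 0.00030° × 111195 × cos 25.446° ≈ 0.00030 × 100408 = 30.1224 m.
Distance: √(21.127² + 30.1224²) ≈ 36.7928 m.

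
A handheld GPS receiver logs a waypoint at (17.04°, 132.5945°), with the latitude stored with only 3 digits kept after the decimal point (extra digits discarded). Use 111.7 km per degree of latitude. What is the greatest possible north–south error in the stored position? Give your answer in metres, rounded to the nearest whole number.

112 metres

Truncating at 3 decimal places can drop up to a full unit in the last place, so the latitude may be off by as much as 0.001°.
Along the meridian that is 0.001° × 111700 m/° = 111.7 m.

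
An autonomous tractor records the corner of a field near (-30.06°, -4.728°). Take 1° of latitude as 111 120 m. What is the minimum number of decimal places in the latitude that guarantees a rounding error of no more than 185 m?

One degree of latitude covers 111120 m.
Rounding to N decimal places gives at most 0.5 × 10⁻ᴺ degrees of error, i.e. 0.5 × 10⁻ᴺ × 111120 m.
Need 0.5 × 111120 × 10⁻ᴺ ≤ 185 → 10⁻ᴺ ≤ 3.330e-03, so N ≥ 2.48.
So 3 decimal places suffice (55.6 m); 2 would allow up to 556 m.

3 decimal places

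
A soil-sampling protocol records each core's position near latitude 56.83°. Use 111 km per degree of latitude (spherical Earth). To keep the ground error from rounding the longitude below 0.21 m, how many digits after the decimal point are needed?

At 56.83° one degree of longitude covers 111000 × cos 56.83° ≈ 111000 × 0.5471 ≈ 60730.9 m.
With N decimal places the half-ulp bound is 0.5·10⁻ᴺ°, or 0.5·10⁻ᴺ × 60730.9 m on the ground.
Need 0.5 × 60730.9 × 10⁻ᴺ ≤ 0.21 → 10⁻ᴺ ≤ 6.916e-06, so N ≥ 5.16.
N = 5 would give 0.304 m (too coarse); N = 6 gives 0.0304 m ≤ 0.21 m.

6 decimal places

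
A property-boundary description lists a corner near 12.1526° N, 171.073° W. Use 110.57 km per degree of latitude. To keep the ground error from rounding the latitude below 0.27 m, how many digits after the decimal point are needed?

One degree of latitude covers 110570 m.
N decimal places → at most half a unit in the last place, 0.5 × 10⁻ᴺ° = 110570/2 × 10⁻ᴺ m.
Need 0.5 × 110570 × 10⁻ᴺ ≤ 0.27 → 10⁻ᴺ ≤ 4.884e-06, so N ≥ 5.31.
N = 5 would give 0.553 m (too coarse); N = 6 gives 0.0553 m ≤ 0.27 m.

6 decimal places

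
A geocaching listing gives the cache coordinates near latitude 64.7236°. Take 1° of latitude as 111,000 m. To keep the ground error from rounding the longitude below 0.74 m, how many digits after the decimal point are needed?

5 decimal places

At 64.7236° one degree of longitude covers 111000 × cos 64.7236° ≈ 111000 × 0.4270 ≈ 47395.4 m.
N decimal places → at most half a unit in the last place, 0.5 × 10⁻ᴺ° = 47395.4/2 × 10⁻ᴺ m.
Need 0.5 × 47395.4 × 10⁻ᴺ ≤ 0.74 → 10⁻ᴺ ≤ 3.123e-05, so N ≥ 4.51.
N = 4 would give 2.37 m (too coarse); N = 5 gives 0.237 m ≤ 0.74 m.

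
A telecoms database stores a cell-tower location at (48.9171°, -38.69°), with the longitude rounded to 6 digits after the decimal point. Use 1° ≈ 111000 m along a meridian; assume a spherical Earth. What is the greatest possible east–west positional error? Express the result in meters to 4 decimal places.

Rounding to 6 decimal places leaves the longitude within ±5e-07° of the true value.
One degree of longitude at 48.9171° is 111000 × cos 48.9171° ≈ 111000 × 0.6572 = 72943.7 m.
East–west error: 5e-07° × 72943.7 m/° ≈ 0.0364718 m.

0.0365 meters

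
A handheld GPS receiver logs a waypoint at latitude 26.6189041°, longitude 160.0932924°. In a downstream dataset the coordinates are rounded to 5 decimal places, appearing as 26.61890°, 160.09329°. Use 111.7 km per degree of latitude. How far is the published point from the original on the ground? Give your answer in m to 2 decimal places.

Δlat = 26.6189041 − 26.61890 = +0.0000041°; Δlon = 160.0932924 − 160.09329 = +0.0000024°.
N–S: 0.0000041° × 111700 m/° = 0.45797 m.
E–W at 26.6189°: 0.0000024° × 111700 × cos 26.6189° = 0.0000024 × 111700 × 0.8940 ≈ 0.239665 m.
Hypotenuse of the two orthogonal shifts: √(0.45797² + 0.239665²) = 0.516891 m.

0.52 m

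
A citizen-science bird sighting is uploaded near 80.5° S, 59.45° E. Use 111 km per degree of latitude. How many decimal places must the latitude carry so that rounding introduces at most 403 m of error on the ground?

One degree of latitude covers 111000 m.
With N decimal places the half-ulp bound is 0.5·10⁻ᴺ°, or 0.5·10⁻ᴺ × 111000 m on the ground.
Need 0.5 × 111000 × 10⁻ᴺ ≤ 403 → 10⁻ᴺ ≤ 7.261e-03, so N ≥ 2.14.
At 2 places the error can reach 555 m, but 3 places keeps it to 55.5 m.

3 decimal places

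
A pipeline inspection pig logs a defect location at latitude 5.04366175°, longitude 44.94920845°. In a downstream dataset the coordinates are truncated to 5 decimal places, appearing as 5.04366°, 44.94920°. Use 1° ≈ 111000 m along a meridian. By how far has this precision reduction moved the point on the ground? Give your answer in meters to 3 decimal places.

0.954 meters

Δlat = 5.04366175 − 5.04366 = +0.00000175°; Δlon = 44.94920845 − 44.94920 = +0.00000845°.
N–S: 0.00000175° × 111000 m/° = 0.19425 m.
E–W at 5.04366°: 0.00000845° × 111000 × cos 5.04366° = 0.00000845 × 111000 × 0.9961 ≈ 0.934318 m.
Combined displacement = (0.19425² + 0.934318²)^½ ≈ 0.954297 m.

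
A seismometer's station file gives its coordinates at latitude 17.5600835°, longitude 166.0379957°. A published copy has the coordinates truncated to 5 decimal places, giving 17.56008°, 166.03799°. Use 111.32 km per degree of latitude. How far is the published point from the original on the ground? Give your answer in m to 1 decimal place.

The latitude changed by +0.0000035° and the longitude by +0.0000057°.
N–S: 0.0000035° × 111320 m/° = 0.38962 m.
E–W at 17.5601°: 0.0000057° × 111320 × cos 17.5601° = 0.0000057 × 111320 × 0.9534 ≈ 0.604956 m.
Hypotenuse of the two orthogonal shifts: √(0.38962² + 0.604956²) = 0.719566 m.

0.7 m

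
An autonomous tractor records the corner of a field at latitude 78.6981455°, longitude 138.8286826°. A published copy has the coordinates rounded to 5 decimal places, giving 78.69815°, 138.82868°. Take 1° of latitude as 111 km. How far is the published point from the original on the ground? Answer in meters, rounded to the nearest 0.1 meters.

The latitude changed by -0.0000045° and the longitude by +0.0000026°.
North–south shift: -0.0000045 × 111000 = -0.4995 m.
East–west at this latitude: 0.0000026° × 111000 × cos 78.6981° ≈ 0.0000026 × 21753.5 = 0.0565592 m.
Combined displacement = (0.4995² + 0.0565592²)^½ ≈ 0.502692 m.

0.5 meters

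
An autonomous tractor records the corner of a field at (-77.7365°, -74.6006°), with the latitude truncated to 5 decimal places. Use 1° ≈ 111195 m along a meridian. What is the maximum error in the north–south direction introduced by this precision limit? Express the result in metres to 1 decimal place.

Truncating at 5 decimal places can drop up to a full unit in the last place, so the latitude may be off by as much as 1e-05°.
So the N–S error is at most 1e-05 × 111195 = 1.11195 m.

1.1 metres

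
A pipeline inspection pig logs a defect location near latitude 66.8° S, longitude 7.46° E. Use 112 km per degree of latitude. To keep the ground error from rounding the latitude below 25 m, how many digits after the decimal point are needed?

4 decimal places

One degree of latitude covers 112000 m.
Rounding to N decimal places gives at most 0.5 × 10⁻ᴺ degrees of error, i.e. 0.5 × 10⁻ᴺ × 112000 m.
Setting 56000 × 10⁻ᴺ ≤ 25 gives 10ᴺ ≥ 2240, i.e. N ≥ 3.35.
N = 3 would give 56 m (too coarse); N = 4 gives 5.6 m ≤ 25 m.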